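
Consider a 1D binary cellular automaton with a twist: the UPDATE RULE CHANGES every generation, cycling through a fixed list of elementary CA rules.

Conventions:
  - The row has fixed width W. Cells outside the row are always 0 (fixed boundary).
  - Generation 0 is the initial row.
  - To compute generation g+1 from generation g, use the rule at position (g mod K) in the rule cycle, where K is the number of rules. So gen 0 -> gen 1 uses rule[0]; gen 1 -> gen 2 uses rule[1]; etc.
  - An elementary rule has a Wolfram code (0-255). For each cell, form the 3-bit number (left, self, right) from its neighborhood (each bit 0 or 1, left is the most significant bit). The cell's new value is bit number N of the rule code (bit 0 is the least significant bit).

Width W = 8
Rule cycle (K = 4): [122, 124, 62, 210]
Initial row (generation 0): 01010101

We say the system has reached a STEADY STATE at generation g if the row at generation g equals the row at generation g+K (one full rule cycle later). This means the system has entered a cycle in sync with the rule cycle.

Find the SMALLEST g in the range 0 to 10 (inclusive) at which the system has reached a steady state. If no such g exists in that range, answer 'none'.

Gen 0: 01010101
Gen 1 (rule 122): 10101010
Gen 2 (rule 124): 11111111
Gen 3 (rule 62): 10000000
Gen 4 (rule 210): 01000000
Gen 5 (rule 122): 10100000
Gen 6 (rule 124): 11110000
Gen 7 (rule 62): 10001000
Gen 8 (rule 210): 01010100
Gen 9 (rule 122): 10101010
Gen 10 (rule 124): 11111111
Gen 11 (rule 62): 10000000
Gen 12 (rule 210): 01000000
Gen 13 (rule 122): 10100000
Gen 14 (rule 124): 11110000

Answer: none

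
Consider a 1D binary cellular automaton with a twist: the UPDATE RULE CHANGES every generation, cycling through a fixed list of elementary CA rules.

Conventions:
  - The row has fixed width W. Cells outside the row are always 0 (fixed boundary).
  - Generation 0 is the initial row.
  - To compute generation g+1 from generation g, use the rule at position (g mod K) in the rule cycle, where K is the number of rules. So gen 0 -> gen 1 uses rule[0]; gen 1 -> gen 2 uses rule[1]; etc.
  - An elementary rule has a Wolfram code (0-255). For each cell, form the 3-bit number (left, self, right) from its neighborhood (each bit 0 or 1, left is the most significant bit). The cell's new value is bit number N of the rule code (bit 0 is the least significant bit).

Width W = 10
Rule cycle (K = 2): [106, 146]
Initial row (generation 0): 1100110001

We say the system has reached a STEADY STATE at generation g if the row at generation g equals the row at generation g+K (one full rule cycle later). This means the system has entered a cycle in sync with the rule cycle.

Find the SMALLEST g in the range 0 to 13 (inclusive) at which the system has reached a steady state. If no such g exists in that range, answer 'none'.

Gen 0: 1100110001
Gen 1 (rule 106): 1101110010
Gen 2 (rule 146): 0000101101
Gen 3 (rule 106): 0001011110
Gen 4 (rule 146): 0010001101
Gen 5 (rule 106): 0100011110
Gen 6 (rule 146): 1010101101
Gen 7 (rule 106): 0101011110
Gen 8 (rule 146): 1000001101
Gen 9 (rule 106): 0000011110
Gen 10 (rule 146): 0000101101
Gen 11 (rule 106): 0001011110
Gen 12 (rule 146): 0010001101
Gen 13 (rule 106): 0100011110
Gen 14 (rule 146): 1010101101
Gen 15 (rule 106): 0101011110

Answer: none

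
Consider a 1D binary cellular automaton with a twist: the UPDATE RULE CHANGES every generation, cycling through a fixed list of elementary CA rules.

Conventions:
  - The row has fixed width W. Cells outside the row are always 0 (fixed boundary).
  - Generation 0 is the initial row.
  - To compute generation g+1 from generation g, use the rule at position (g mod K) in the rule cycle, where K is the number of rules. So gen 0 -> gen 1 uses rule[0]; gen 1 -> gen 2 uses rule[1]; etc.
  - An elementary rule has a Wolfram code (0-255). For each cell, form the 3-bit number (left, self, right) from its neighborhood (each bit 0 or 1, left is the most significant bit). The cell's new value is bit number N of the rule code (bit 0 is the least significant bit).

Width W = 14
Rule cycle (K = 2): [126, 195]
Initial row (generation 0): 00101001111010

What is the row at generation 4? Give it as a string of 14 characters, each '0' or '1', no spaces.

Answer: 01101110111100

Derivation:
Gen 0: 00101001111010
Gen 1 (rule 126): 01111111001111
Gen 2 (rule 195): 10111111010111
Gen 3 (rule 126): 11100001111101
Gen 4 (rule 195): 01101110111100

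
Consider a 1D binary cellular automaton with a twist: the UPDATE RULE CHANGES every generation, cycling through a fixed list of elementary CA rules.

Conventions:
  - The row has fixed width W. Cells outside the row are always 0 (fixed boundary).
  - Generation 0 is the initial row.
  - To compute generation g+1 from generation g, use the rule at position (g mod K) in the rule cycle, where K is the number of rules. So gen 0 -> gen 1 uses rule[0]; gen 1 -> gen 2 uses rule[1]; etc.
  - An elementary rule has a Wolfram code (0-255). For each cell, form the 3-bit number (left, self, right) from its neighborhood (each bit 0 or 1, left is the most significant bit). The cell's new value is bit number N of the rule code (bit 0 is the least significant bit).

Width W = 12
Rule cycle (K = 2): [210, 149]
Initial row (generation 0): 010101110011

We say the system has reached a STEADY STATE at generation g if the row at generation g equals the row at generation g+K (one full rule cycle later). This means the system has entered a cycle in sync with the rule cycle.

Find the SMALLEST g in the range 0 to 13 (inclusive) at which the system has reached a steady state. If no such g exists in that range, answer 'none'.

Gen 0: 010101110011
Gen 1 (rule 210): 100000111101
Gen 2 (rule 149): 111110011001
Gen 3 (rule 210): 011111101110
Gen 4 (rule 149): 001111000101
Gen 5 (rule 210): 010111101000
Gen 6 (rule 149): 010011001111
Gen 7 (rule 210): 101101110111
Gen 8 (rule 149): 100000100010
Gen 9 (rule 210): 010001010101
Gen 10 (rule 149): 011101010101
Gen 11 (rule 210): 101100000000
Gen 12 (rule 149): 100011111111
Gen 13 (rule 210): 010101111111
Gen 14 (rule 149): 010100111110
Gen 15 (rule 210): 100011011111

Answer: none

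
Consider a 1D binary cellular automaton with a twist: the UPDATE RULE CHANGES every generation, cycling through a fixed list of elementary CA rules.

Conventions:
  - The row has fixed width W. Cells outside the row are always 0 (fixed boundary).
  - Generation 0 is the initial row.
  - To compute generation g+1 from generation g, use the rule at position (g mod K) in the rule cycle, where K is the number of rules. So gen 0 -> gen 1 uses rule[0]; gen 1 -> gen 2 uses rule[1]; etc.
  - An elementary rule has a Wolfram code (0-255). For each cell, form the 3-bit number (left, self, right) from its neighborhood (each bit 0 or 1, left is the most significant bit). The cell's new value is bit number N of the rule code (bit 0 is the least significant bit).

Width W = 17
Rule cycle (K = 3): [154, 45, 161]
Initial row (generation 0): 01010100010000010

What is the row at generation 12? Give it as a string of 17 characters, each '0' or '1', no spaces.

Gen 0: 01010100010000010
Gen 1 (rule 154): 10000010101000101
Gen 2 (rule 45): 10111011111010111
Gen 3 (rule 161): 01010101110101010
Gen 4 (rule 154): 10000001100000001
Gen 5 (rule 45): 10111101001111101
Gen 6 (rule 161): 01011010000111010
Gen 7 (rule 154): 10010001001110001
Gen 8 (rule 45): 10010101001000101
Gen 9 (rule 161): 00001010000010010
Gen 10 (rule 154): 00010001000101101
Gen 11 (rule 45): 11010101010111011
Gen 12 (rule 161): 00101010101010100

Answer: 00101010101010100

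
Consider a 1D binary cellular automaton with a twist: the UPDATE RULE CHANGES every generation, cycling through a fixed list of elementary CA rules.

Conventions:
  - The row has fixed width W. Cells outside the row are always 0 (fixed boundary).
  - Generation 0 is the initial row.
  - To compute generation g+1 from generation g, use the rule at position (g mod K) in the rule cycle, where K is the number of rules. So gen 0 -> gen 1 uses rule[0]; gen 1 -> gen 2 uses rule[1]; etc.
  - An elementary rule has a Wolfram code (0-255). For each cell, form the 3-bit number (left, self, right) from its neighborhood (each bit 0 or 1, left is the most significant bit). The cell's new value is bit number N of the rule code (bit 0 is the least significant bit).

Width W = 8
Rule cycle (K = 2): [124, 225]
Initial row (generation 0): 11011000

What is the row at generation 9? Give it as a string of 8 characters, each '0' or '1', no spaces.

Gen 0: 11011000
Gen 1 (rule 124): 11111100
Gen 2 (rule 225): 01111101
Gen 3 (rule 124): 01000111
Gen 4 (rule 225): 00010011
Gen 5 (rule 124): 00011011
Gen 6 (rule 225): 11001101
Gen 7 (rule 124): 11101111
Gen 8 (rule 225): 01110111
Gen 9 (rule 124): 01011101

Answer: 01011101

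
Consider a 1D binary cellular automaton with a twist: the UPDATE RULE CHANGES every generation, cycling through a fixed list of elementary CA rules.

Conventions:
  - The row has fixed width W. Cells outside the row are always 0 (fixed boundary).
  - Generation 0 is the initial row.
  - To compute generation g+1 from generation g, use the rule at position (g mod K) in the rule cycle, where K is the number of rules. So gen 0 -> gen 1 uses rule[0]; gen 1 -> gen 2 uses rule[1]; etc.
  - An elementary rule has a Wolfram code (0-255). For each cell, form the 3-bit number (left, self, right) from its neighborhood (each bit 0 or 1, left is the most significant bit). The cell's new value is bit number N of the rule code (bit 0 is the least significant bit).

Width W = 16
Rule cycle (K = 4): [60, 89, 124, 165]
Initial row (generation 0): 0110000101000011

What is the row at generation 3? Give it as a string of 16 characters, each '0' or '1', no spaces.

Gen 0: 0110000101000011
Gen 1 (rule 60): 0101000111100010
Gen 2 (rule 89): 0000110100111001
Gen 3 (rule 124): 0000111110101101

Answer: 0000111110101101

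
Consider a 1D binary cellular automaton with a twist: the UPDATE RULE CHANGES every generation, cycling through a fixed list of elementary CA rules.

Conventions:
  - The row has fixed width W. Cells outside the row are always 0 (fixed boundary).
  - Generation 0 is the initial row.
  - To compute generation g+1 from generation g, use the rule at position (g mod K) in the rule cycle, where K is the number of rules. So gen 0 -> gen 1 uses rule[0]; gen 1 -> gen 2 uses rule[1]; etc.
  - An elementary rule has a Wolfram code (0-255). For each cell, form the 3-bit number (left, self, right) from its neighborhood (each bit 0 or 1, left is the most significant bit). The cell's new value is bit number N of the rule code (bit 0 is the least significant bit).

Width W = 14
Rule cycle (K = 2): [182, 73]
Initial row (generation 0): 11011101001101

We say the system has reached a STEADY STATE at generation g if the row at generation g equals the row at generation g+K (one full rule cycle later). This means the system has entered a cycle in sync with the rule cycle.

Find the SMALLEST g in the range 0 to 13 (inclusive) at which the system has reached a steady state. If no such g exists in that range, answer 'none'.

Answer: none

Derivation:
Gen 0: 11011101001101
Gen 1 (rule 182): 00101011110011
Gen 2 (rule 73): 10000010010011
Gen 3 (rule 182): 11000111111100
Gen 4 (rule 73): 11010100000101
Gen 5 (rule 182): 00111110001111
Gen 6 (rule 73): 10100010101001
Gen 7 (rule 182): 11110111111111
Gen 8 (rule 73): 10010100000001
Gen 9 (rule 182): 11111110000011
Gen 10 (rule 73): 10000010111011
Gen 11 (rule 182): 11000111010100
Gen 12 (rule 73): 11010101000001
Gen 13 (rule 182): 00111111100011
Gen 14 (rule 73): 10100000101011
Gen 15 (rule 182): 11110001111100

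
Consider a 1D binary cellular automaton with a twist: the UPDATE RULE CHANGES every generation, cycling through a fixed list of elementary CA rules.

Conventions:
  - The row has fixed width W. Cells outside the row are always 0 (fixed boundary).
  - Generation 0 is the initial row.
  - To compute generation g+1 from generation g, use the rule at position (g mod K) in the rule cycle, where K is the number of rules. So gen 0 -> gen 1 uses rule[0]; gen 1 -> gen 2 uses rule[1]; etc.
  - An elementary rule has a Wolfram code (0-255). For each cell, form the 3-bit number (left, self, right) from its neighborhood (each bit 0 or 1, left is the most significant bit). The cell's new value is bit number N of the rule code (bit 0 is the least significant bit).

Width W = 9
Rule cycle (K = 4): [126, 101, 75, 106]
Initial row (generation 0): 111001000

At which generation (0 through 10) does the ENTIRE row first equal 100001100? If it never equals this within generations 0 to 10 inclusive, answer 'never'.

Gen 0: 111001000
Gen 1 (rule 126): 101111100
Gen 2 (rule 101): 110000101
Gen 3 (rule 75): 110111000
Gen 4 (rule 106): 111101000
Gen 5 (rule 126): 100111100
Gen 6 (rule 101): 100000101
Gen 7 (rule 75): 001111000
Gen 8 (rule 106): 011001000
Gen 9 (rule 126): 111111100
Gen 10 (rule 101): 000000101

Answer: never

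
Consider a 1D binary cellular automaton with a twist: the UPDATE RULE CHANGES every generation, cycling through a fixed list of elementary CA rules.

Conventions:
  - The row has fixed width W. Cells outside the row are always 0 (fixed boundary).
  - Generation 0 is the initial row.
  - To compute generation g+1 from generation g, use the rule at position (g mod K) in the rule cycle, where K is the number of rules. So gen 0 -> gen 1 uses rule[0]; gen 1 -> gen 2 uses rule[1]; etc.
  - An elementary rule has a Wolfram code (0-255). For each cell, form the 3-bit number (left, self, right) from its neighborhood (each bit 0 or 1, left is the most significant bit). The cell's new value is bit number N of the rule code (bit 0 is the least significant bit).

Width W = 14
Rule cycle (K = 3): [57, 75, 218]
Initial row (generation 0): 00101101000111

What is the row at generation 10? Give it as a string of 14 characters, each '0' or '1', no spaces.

Gen 0: 00101101000111
Gen 1 (rule 57): 10011010110100
Gen 2 (rule 75): 00111000110001
Gen 3 (rule 218): 01111101111010
Gen 4 (rule 57): 01000011000101
Gen 5 (rule 75): 10011111011000
Gen 6 (rule 218): 01111111011100
Gen 7 (rule 57): 01000000110011
Gen 8 (rule 75): 10011111110111
Gen 9 (rule 218): 01111111110111
Gen 10 (rule 57): 01000000001100

Answer: 01000000001100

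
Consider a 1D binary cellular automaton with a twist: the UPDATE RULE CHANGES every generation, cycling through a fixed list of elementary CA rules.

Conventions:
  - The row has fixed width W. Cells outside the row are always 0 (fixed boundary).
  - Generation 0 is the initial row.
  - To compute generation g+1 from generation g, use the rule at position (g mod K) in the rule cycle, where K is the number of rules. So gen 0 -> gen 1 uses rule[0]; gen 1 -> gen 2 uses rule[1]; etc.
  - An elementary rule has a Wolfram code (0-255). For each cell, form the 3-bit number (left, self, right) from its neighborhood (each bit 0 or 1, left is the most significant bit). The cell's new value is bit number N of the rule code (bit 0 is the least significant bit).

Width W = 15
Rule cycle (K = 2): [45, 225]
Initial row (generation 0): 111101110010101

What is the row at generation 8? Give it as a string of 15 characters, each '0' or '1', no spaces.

Gen 0: 111101110010101
Gen 1 (rule 45): 100011000011111
Gen 2 (rule 225): 001001011001111
Gen 3 (rule 45): 101001110001000
Gen 4 (rule 225): 010000110100011
Gen 5 (rule 45): 010110101101010
Gen 6 (rule 225): 001011010110100
Gen 7 (rule 45): 101110111101101
Gen 8 (rule 225): 010111011110110

Answer: 010111011110110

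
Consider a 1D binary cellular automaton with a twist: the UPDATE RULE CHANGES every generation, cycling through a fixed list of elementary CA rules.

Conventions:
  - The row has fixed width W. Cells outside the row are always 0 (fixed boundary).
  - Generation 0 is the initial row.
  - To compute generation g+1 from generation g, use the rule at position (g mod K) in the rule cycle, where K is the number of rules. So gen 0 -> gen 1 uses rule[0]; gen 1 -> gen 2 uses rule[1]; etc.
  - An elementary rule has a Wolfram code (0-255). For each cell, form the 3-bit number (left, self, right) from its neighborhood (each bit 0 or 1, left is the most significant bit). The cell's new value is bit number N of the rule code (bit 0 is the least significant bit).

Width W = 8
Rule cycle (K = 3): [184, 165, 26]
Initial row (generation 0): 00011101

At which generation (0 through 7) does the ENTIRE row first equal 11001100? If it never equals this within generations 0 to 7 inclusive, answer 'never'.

Answer: never

Derivation:
Gen 0: 00011101
Gen 1 (rule 184): 00011010
Gen 2 (rule 165): 11000110
Gen 3 (rule 26): 10101101
Gen 4 (rule 184): 01011010
Gen 5 (rule 165): 01100110
Gen 6 (rule 26): 11011101
Gen 7 (rule 184): 10111010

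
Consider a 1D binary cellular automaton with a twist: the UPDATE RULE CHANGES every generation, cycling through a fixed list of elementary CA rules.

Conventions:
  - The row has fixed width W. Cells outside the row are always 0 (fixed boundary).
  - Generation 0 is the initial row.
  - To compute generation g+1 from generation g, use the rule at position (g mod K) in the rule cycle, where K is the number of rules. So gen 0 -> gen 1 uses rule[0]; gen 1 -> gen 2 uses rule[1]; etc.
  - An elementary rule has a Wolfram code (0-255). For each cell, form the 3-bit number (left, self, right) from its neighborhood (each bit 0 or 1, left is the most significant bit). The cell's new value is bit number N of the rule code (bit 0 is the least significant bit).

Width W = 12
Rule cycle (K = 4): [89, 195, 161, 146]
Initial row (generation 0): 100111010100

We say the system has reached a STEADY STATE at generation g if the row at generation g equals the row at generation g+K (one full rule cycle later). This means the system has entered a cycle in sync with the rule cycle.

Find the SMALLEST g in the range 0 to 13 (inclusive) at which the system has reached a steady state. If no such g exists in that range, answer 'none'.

Answer: 7

Derivation:
Gen 0: 100111010100
Gen 1 (rule 89): 010101000011
Gen 2 (rule 195): 100000011101
Gen 3 (rule 161): 001111001010
Gen 4 (rule 146): 010110110001
Gen 5 (rule 89): 000110111100
Gen 6 (rule 195): 111010011101
Gen 7 (rule 161): 010100001010
Gen 8 (rule 146): 100010010001
Gen 9 (rule 89): 011001001100
Gen 10 (rule 195): 101010010101
Gen 11 (rule 161): 010100001010
Gen 12 (rule 146): 100010010001
Gen 13 (rule 89): 011001001100
Gen 14 (rule 195): 101010010101
Gen 15 (rule 161): 010100001010
Gen 16 (rule 146): 100010010001
Gen 17 (rule 89): 011001001100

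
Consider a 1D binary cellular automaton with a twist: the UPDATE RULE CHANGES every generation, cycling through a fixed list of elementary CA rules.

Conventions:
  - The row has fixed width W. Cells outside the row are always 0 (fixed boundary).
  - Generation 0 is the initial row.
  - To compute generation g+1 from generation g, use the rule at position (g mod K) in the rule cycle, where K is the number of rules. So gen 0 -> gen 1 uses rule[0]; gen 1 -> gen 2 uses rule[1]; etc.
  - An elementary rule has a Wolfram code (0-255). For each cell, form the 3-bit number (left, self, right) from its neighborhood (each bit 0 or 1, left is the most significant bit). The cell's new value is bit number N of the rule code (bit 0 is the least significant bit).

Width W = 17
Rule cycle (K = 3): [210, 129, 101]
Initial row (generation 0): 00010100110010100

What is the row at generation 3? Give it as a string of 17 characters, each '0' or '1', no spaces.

Gen 0: 00010100110010100
Gen 1 (rule 210): 00100011011100010
Gen 2 (rule 129): 10001000001001000
Gen 3 (rule 101): 10101011101001011

Answer: 10101011101001011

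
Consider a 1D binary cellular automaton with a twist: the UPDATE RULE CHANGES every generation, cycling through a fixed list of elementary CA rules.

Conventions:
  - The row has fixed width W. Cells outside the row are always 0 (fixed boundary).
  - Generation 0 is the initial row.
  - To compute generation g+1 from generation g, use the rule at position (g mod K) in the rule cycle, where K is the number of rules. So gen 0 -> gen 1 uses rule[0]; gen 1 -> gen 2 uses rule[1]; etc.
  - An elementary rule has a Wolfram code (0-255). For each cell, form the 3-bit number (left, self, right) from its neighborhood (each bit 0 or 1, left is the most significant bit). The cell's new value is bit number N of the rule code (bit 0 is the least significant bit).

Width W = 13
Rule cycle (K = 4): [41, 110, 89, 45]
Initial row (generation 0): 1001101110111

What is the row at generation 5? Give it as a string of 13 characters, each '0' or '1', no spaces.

Gen 0: 1001101110111
Gen 1 (rule 41): 0001011001100
Gen 2 (rule 110): 0011111011100
Gen 3 (rule 89): 1010001010111
Gen 4 (rule 45): 1110101111100
Gen 5 (rule 41): 1001011000001

Answer: 1001011000001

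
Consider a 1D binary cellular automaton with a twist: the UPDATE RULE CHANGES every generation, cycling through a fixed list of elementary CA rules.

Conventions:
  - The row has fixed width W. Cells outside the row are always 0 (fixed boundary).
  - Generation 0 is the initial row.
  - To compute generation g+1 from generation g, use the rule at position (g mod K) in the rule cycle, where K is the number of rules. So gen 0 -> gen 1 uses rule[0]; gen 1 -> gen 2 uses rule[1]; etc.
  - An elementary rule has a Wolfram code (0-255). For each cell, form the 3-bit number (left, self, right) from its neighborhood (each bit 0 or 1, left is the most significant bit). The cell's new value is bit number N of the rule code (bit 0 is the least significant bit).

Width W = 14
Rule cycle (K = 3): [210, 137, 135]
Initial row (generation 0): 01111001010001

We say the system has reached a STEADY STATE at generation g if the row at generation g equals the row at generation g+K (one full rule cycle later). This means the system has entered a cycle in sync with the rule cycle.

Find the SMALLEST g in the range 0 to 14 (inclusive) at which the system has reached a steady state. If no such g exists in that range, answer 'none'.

Answer: none

Derivation:
Gen 0: 01111001010001
Gen 1 (rule 210): 10111110001010
Gen 2 (rule 137): 00111100100000
Gen 3 (rule 135): 11011001101111
Gen 4 (rule 210): 01001110100111
Gen 5 (rule 137): 00001100000110
Gen 6 (rule 135): 11110001111000
Gen 7 (rule 210): 01111010111100
Gen 8 (rule 137): 01110000111001
Gen 9 (rule 135): 10100111010011
Gen 10 (rule 210): 00011011001101
Gen 11 (rule 137): 11010010001000
Gen 12 (rule 135): 00010110111011
Gen 13 (rule 210): 00100010011001
Gen 14 (rule 137): 10001000010000
Gen 15 (rule 135): 10111011110111
Gen 16 (rule 210): 00011001110011
Gen 17 (rule 137): 11010001100010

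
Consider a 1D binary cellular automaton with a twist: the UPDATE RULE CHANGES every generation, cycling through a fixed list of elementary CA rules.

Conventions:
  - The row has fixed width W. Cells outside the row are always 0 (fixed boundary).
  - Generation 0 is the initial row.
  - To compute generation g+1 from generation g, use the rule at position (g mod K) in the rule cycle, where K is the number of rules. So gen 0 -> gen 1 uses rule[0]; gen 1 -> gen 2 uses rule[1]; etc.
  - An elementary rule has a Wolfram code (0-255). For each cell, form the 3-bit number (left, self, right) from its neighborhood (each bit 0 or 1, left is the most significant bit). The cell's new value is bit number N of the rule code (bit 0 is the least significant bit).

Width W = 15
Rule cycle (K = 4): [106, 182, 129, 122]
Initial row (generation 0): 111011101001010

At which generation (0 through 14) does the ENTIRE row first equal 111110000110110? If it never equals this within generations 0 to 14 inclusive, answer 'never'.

Answer: never

Derivation:
Gen 0: 111011101001010
Gen 1 (rule 106): 101110110010100
Gen 2 (rule 182): 110101001111110
Gen 3 (rule 129): 000000000111100
Gen 4 (rule 122): 000000001100110
Gen 5 (rule 106): 000000011101110
Gen 6 (rule 182): 000000101010101
Gen 7 (rule 129): 111110000000000
Gen 8 (rule 122): 100011000000000
Gen 9 (rule 106): 000111000000000
Gen 10 (rule 182): 001010100000000
Gen 11 (rule 129): 100000001111111
Gen 12 (rule 122): 010000011000001
Gen 13 (rule 106): 100000111000010
Gen 14 (rule 182): 110001010100111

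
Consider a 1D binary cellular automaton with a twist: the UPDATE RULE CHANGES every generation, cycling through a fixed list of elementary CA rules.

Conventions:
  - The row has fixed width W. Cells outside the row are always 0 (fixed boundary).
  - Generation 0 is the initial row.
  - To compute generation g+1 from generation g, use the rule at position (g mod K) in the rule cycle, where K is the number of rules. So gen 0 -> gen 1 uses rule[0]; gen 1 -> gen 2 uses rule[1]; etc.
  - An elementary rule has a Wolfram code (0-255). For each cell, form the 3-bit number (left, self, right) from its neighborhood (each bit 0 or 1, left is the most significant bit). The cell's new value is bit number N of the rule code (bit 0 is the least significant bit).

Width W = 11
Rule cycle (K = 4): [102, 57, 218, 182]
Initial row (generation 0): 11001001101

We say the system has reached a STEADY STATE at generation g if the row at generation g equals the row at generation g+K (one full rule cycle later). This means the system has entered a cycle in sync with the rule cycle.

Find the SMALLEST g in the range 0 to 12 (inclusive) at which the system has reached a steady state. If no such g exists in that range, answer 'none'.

Answer: none

Derivation:
Gen 0: 11001001101
Gen 1 (rule 102): 01011010111
Gen 2 (rule 57): 00110101100
Gen 3 (rule 218): 01110001110
Gen 4 (rule 182): 10101010101
Gen 5 (rule 102): 11111111111
Gen 6 (rule 57): 10000000000
Gen 7 (rule 218): 01000000000
Gen 8 (rule 182): 11100000000
Gen 9 (rule 102): 00100000000
Gen 10 (rule 57): 10011111111
Gen 11 (rule 218): 01111111111
Gen 12 (rule 182): 10111111110
Gen 13 (rule 102): 11000000010
Gen 14 (rule 57): 10111111001
Gen 15 (rule 218): 00111111110
Gen 16 (rule 182): 01011111101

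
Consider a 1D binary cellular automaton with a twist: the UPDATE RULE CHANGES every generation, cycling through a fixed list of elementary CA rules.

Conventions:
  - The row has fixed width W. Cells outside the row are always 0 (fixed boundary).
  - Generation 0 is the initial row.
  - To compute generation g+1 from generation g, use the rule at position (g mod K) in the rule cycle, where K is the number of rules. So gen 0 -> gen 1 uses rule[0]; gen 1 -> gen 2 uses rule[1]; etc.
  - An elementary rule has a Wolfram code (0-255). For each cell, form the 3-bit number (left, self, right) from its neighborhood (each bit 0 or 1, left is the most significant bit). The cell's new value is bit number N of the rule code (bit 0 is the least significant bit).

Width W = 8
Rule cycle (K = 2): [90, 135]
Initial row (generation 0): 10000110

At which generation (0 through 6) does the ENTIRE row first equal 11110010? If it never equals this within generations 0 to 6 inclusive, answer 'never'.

Gen 0: 10000110
Gen 1 (rule 90): 01001111
Gen 2 (rule 135): 11010110
Gen 3 (rule 90): 11000111
Gen 4 (rule 135): 00011010
Gen 5 (rule 90): 00111001
Gen 6 (rule 135): 11010011

Answer: never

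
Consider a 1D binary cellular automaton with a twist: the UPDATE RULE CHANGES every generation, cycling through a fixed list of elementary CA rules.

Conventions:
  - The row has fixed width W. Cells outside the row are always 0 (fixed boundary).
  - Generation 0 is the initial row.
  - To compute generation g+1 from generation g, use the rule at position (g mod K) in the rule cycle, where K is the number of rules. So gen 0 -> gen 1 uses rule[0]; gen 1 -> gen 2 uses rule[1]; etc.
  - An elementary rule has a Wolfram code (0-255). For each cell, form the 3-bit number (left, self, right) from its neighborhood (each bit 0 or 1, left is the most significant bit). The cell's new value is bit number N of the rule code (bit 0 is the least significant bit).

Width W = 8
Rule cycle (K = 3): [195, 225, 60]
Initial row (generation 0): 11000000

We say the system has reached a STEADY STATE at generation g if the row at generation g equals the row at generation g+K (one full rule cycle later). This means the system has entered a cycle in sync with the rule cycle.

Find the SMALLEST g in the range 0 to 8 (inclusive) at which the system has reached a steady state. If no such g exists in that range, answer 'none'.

Answer: none

Derivation:
Gen 0: 11000000
Gen 1 (rule 195): 01011111
Gen 2 (rule 225): 00101111
Gen 3 (rule 60): 00111000
Gen 4 (rule 195): 11011011
Gen 5 (rule 225): 01101101
Gen 6 (rule 60): 01011011
Gen 7 (rule 195): 10001001
Gen 8 (rule 225): 00100000
Gen 9 (rule 60): 00110000
Gen 10 (rule 195): 11010111
Gen 11 (rule 225): 01101011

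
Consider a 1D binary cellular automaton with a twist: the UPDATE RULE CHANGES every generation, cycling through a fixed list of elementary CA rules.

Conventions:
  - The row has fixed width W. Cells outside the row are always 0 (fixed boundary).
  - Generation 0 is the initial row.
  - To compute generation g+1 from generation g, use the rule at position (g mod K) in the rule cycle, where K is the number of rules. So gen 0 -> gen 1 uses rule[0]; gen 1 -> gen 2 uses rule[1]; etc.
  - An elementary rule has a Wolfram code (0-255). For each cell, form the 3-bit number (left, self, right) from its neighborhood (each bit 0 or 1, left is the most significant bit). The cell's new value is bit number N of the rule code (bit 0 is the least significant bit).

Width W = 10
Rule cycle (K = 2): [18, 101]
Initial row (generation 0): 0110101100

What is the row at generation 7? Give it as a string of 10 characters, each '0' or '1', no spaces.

Answer: 0000000000

Derivation:
Gen 0: 0110101100
Gen 1 (rule 18): 1000000010
Gen 2 (rule 101): 1011111010
Gen 3 (rule 18): 0000000001
Gen 4 (rule 101): 1111111101
Gen 5 (rule 18): 0000000000
Gen 6 (rule 101): 1111111111
Gen 7 (rule 18): 0000000000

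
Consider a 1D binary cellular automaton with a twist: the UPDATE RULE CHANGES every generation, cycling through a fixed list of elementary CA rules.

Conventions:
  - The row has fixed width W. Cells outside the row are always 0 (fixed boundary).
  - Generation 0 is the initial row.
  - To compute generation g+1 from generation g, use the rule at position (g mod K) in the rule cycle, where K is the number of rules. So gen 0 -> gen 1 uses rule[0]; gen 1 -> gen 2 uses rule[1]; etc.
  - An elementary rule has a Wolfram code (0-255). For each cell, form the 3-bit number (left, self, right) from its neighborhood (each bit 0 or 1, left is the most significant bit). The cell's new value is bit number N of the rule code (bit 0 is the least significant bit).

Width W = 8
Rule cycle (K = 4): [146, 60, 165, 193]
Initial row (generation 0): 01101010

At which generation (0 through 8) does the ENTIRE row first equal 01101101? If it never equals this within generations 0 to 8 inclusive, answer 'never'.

Gen 0: 01101010
Gen 1 (rule 146): 10000001
Gen 2 (rule 60): 11000001
Gen 3 (rule 165): 00011101
Gen 4 (rule 193): 11001100
Gen 5 (rule 146): 00110010
Gen 6 (rule 60): 00101011
Gen 7 (rule 165): 10111100
Gen 8 (rule 193): 00011101

Answer: never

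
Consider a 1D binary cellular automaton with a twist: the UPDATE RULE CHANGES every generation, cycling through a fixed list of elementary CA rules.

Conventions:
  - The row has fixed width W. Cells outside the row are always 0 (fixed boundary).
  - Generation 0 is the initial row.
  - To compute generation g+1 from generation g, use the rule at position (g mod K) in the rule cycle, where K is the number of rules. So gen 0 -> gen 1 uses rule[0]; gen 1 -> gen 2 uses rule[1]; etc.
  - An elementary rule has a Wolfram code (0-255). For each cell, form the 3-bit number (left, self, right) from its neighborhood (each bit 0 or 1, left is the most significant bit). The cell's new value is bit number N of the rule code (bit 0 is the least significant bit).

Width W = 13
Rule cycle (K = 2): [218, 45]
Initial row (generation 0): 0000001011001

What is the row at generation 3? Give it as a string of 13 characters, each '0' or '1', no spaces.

Gen 0: 0000001011001
Gen 1 (rule 218): 0000010011110
Gen 2 (rule 45): 1111010010000
Gen 3 (rule 218): 1111001101000

Answer: 1111001101000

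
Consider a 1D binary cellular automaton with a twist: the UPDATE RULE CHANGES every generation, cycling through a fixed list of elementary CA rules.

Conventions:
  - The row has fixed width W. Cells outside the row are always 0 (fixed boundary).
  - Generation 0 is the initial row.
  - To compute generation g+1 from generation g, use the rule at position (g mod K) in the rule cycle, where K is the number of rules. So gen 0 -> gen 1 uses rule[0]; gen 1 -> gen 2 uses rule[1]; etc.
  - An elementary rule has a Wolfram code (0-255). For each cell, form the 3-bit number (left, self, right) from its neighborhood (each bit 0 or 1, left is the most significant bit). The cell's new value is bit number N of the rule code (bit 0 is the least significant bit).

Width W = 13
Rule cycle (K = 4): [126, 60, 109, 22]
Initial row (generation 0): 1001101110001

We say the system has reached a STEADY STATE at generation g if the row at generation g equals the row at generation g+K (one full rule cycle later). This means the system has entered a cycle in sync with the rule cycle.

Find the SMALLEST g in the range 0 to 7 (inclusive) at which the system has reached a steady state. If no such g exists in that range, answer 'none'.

Gen 0: 1001101110001
Gen 1 (rule 126): 1111111011011
Gen 2 (rule 60): 1000000110110
Gen 3 (rule 109): 1011110111110
Gen 4 (rule 22): 1000000000001
Gen 5 (rule 126): 1100000000011
Gen 6 (rule 60): 1010000000010
Gen 7 (rule 109): 1110111111010
Gen 8 (rule 22): 0000000000011
Gen 9 (rule 126): 0000000000111
Gen 10 (rule 60): 0000000000100
Gen 11 (rule 109): 1111111110101

Answer: none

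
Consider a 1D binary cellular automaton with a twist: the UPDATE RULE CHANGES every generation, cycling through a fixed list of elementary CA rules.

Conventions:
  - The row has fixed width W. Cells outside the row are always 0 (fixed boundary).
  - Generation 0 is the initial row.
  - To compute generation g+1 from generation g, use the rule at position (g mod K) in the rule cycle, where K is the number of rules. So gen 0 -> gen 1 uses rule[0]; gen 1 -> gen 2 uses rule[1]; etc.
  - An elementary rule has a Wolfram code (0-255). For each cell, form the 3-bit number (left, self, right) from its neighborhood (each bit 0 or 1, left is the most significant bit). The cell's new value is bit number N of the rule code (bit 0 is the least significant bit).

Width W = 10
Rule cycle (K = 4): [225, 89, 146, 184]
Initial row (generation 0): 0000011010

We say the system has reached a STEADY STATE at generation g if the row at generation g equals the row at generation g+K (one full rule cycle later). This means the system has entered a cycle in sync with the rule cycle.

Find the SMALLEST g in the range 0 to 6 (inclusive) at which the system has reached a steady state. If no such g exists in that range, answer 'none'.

Answer: none

Derivation:
Gen 0: 0000011010
Gen 1 (rule 225): 1111001100
Gen 2 (rule 89): 1001101111
Gen 3 (rule 146): 0110000110
Gen 4 (rule 184): 0101000101
Gen 5 (rule 225): 0010010010
Gen 6 (rule 89): 1001001001
Gen 7 (rule 146): 0110110110
Gen 8 (rule 184): 0101101101
Gen 9 (rule 225): 0010110110
Gen 10 (rule 89): 1000110111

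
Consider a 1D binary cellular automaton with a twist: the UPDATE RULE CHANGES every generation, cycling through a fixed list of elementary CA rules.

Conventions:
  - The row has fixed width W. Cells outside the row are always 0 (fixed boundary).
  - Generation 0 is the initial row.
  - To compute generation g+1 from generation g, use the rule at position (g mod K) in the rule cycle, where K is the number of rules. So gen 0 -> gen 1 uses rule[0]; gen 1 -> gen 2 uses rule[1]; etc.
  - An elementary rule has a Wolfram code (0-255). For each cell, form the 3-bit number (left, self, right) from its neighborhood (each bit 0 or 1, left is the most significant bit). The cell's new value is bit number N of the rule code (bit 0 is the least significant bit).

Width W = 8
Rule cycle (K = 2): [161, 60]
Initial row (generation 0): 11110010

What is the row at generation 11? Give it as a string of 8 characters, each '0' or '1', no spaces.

Answer: 00110001

Derivation:
Gen 0: 11110010
Gen 1 (rule 161): 01100000
Gen 2 (rule 60): 01010000
Gen 3 (rule 161): 00100111
Gen 4 (rule 60): 00110100
Gen 5 (rule 161): 10001001
Gen 6 (rule 60): 11001101
Gen 7 (rule 161): 00000010
Gen 8 (rule 60): 00000011
Gen 9 (rule 161): 11111000
Gen 10 (rule 60): 10000100
Gen 11 (rule 161): 00110001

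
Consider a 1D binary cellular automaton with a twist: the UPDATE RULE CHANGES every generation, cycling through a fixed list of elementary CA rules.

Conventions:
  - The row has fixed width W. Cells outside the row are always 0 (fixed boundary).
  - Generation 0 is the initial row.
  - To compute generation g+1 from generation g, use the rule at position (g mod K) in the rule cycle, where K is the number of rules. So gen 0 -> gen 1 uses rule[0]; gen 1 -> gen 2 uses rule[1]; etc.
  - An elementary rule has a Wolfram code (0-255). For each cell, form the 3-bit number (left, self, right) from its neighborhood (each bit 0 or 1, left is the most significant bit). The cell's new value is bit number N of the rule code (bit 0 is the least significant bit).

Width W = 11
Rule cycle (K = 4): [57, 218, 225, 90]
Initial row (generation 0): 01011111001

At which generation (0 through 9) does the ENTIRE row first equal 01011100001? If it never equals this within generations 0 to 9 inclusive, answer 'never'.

Answer: never

Derivation:
Gen 0: 01011111001
Gen 1 (rule 57): 00110000100
Gen 2 (rule 218): 01111001010
Gen 3 (rule 225): 00111000100
Gen 4 (rule 90): 01101101010
Gen 5 (rule 57): 01011010101
Gen 6 (rule 218): 10011000000
Gen 7 (rule 225): 00001011111
Gen 8 (rule 90): 00010010001
Gen 9 (rule 57): 11001001100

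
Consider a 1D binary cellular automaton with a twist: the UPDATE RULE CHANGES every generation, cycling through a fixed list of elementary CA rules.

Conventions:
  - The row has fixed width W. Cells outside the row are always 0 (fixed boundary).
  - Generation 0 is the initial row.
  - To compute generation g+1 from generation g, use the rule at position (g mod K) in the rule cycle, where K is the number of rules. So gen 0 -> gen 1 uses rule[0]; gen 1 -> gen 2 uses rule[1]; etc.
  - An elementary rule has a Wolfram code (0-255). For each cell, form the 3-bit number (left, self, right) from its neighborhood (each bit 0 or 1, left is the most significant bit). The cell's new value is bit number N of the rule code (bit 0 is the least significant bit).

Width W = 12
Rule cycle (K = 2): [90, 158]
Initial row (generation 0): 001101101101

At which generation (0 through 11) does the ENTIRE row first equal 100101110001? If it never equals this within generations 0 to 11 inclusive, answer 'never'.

Answer: never

Derivation:
Gen 0: 001101101101
Gen 1 (rule 90): 011101101100
Gen 2 (rule 158): 111001001010
Gen 3 (rule 90): 101110110001
Gen 4 (rule 158): 101100101011
Gen 5 (rule 90): 001111000011
Gen 6 (rule 158): 011110100110
Gen 7 (rule 90): 110010011111
Gen 8 (rule 158): 101111111110
Gen 9 (rule 90): 001000000011
Gen 10 (rule 158): 011100000110
Gen 11 (rule 90): 110110001111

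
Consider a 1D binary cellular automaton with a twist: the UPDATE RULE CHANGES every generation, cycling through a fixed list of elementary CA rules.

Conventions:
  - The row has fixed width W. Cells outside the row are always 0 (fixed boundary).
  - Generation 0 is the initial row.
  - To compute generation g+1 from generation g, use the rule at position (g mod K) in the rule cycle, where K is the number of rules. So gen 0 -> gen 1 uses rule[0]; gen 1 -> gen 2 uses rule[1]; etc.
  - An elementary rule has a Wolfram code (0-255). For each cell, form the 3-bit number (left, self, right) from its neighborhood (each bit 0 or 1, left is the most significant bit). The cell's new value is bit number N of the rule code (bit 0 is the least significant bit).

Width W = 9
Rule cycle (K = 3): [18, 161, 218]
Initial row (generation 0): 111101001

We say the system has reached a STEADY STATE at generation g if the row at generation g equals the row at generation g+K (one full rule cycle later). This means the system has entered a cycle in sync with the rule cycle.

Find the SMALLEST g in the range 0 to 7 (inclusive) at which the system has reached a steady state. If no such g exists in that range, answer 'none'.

Gen 0: 111101001
Gen 1 (rule 18): 000000110
Gen 2 (rule 161): 111110000
Gen 3 (rule 218): 111111000
Gen 4 (rule 18): 000000100
Gen 5 (rule 161): 111110001
Gen 6 (rule 218): 111111010
Gen 7 (rule 18): 000000001
Gen 8 (rule 161): 111111100
Gen 9 (rule 218): 111111110
Gen 10 (rule 18): 000000001

Answer: 7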